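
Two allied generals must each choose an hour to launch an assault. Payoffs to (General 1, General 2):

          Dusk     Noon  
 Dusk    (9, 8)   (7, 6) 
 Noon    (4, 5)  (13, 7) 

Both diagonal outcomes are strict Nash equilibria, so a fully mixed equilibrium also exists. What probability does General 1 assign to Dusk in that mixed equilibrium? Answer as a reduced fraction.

1/2

General 1's mix p on Dusk must make General 2 indifferent between Dusk and Noon.
General 2's payoff from Dusk: 8p + 5(1−p). From Noon: 6p + 7(1−p).
Set equal: 2p = 2(1−p) → p = 2/4 = 1/2.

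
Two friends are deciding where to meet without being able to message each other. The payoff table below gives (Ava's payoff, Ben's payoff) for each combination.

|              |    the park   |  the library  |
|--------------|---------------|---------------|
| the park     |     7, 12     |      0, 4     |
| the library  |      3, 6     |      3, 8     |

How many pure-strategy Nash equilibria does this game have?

Both the park: Ava gets 7 (best alternative 3); Ben gets 12 (best alternative 4). Neither deviates — NE.
Both the library: Ava gets 3 (best alternative 0); Ben gets 8 (best alternative 6). Neither deviates — NE.
(the library, the park) is not a NE: Ava would switch to the park (7 > 3).
No other cell survives both best-response checks, so there are 2 pure NE.

2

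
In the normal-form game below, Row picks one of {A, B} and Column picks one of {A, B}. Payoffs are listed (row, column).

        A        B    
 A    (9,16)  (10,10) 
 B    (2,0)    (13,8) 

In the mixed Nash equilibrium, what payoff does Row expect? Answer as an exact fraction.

97/10

Column mixes with probability q on A, chosen so Row is indifferent: 9q + 10(1−q) = 2q + 13(1−q) gives q = 3/10.
Row's expected payoff (from either row, since indifferent) is 9·3/10 + 10·7/10 = 97/10.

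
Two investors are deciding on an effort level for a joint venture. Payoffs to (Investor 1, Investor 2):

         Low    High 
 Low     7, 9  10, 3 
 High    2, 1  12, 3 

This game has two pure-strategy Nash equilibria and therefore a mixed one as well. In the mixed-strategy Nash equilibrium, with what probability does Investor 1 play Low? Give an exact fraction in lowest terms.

Investor 1's mix p on Low must make Investor 2 indifferent between Low and High.
Investor 2's payoff from Low: 9p + 1(1−p). From High: 3p + 3(1−p).
Set equal: 6p = 2(1−p) → p = 2/8 = 1/4.

1/4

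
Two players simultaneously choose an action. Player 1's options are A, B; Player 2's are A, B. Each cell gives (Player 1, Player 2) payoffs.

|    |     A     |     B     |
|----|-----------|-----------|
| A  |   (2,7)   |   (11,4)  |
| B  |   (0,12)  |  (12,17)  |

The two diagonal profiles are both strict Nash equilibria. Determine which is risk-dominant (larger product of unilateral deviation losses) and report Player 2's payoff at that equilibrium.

At both A: Player 1 loses 2 − 0 = 2 by deviating; Player 2 loses 7 − 4 = 3. Product = 2·3 = 6.
At both B: Player 1 loses 12 − 11 = 1 by deviating; Player 2 loses 17 − 12 = 5. Product = 1·5 = 5.
6 > 5, so both A is risk-dominant. Player 2's payoff there is 7.

7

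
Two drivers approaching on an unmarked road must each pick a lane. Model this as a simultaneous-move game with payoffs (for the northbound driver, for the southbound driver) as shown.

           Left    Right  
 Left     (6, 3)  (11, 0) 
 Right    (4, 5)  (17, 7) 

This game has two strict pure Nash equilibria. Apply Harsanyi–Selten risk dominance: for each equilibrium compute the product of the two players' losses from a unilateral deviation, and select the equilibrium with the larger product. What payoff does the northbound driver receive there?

17

At both Left: the northbound driver loses 6 − 4 = 2 by deviating; the southbound driver loses 3 − 0 = 3. Product = 2·3 = 6.
At both Right: the northbound driver loses 17 − 11 = 6 by deviating; the southbound driver loses 7 − 5 = 2. Product = 6·2 = 12.
12 > 6, so both Right is risk-dominant. The northbound driver's payoff there is 17.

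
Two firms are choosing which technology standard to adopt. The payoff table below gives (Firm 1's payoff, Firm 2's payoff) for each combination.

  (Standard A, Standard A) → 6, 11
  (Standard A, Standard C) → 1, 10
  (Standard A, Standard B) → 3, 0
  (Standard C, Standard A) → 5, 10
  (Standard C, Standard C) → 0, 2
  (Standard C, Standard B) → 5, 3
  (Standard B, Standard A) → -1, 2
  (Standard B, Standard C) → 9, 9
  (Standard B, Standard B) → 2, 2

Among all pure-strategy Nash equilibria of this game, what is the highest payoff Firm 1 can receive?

Both Standard A is a pure NE (Firm 1: 6 ≥ 5; Firm 2: 11 ≥ 10). Firm 1 gets 6.
(Standard B, Standard C) is a pure NE (Firm 1: 9 ≥ 1; Firm 2: 9 ≥ 2). Firm 1 gets 9.
Every other cell has a profitable deviation for at least one player. Highest of {6, 9} is 9.

9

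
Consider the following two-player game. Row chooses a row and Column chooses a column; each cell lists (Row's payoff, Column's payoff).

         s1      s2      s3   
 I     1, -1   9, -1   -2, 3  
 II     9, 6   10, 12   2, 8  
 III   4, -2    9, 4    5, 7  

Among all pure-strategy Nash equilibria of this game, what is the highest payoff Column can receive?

(II, s2) is a pure NE (Row: 10 ≥ 9; Column: 12 ≥ 8). Column gets 12.
(III, s3) is a pure NE (Row: 5 ≥ 2; Column: 7 ≥ 4). Column gets 7.
Every other cell has a profitable deviation for at least one player. Highest of {12, 7} is 12.

12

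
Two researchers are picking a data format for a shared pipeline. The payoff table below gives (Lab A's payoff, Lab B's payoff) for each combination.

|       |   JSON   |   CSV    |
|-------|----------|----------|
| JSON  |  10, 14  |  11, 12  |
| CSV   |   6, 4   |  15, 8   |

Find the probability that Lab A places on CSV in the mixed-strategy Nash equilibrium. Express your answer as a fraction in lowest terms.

1/3

Lab A's mix p on JSON must make Lab B indifferent between JSON and CSV.
Lab B's payoff from JSON: 14p + 4(1−p). From CSV: 12p + 8(1−p).
Set equal: 2p = 4(1−p) → p = 4/6 = 2/3.
Probability on CSV is 1 − 2/3 = 1/3.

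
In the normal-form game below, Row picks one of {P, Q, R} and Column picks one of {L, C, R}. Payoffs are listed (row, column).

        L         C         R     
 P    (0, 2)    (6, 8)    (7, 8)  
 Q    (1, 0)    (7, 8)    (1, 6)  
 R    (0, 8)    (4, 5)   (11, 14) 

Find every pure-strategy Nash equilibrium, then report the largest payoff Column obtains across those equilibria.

14

(Q, C) is a pure NE (Row: 7 ≥ 6; Column: 8 ≥ 6). Column gets 8.
(R, R) is a pure NE (Row: 11 ≥ 7; Column: 14 ≥ 8). Column gets 14.
Every other cell has a profitable deviation for at least one player. Highest of {8, 14} is 14.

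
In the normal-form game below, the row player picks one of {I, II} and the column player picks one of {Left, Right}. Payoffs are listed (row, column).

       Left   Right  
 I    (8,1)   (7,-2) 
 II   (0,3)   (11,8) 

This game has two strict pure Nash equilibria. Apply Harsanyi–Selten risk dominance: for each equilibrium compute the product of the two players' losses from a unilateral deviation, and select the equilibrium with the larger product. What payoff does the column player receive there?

1

At (I, Left): the row player loses 8 − 0 = 8 by deviating; the column player loses 1 − (-2) = 3. Product = 8·3 = 24.
At (II, Right): the row player loses 11 − 7 = 4 by deviating; the column player loses 8 − 3 = 5. Product = 4·5 = 20.
24 > 20, so (I, Left) is risk-dominant. The column player's payoff there is 1.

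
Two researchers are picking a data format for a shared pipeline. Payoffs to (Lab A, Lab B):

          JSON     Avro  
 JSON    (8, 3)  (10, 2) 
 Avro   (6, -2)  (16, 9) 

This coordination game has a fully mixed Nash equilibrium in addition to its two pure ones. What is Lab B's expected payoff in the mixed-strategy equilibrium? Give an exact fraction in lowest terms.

Lab A mixes with probability p on JSON, chosen so Lab B is indifferent: 3p + (-2)(1−p) = 2p + 9(1−p) gives p = 11/12.
Lab B's expected payoff is 3·11/12 + (-2)·1/12 = 31/12.

31/12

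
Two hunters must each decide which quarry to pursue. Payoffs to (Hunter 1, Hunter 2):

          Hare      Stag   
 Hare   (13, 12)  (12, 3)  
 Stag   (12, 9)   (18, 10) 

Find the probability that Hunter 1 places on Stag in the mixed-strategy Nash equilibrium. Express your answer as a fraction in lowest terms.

Hunter 1's mix p on Hare must make Hunter 2 indifferent between Hare and Stag.
Hunter 2's payoff from Hare: 12p + 9(1−p). From Stag: 3p + 10(1−p).
Set equal: 9p = 1(1−p) → p = 1/10.
Probability on Stag is 1 − 1/10 = 9/10.

9/10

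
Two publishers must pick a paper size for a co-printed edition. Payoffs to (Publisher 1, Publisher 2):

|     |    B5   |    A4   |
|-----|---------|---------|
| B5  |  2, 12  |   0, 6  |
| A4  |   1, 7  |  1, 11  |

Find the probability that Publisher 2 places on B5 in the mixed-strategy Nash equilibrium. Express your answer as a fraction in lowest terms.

1/2

Publisher 2's mix q on B5 must make Publisher 1 indifferent between B5 and A4.
Publisher 1's payoff from B5: 2q + 0(1−q). From A4: 1q + 1(1−q).
Set equal: 1q = 1(1−q) → q = 1/2.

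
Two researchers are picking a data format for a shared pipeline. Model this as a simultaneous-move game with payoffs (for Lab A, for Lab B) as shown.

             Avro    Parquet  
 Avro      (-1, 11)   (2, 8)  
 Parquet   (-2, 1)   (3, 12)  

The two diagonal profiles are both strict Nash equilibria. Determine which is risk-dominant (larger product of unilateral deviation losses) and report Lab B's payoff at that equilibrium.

12

At both Avro: Lab A loses -1 − (-2) = 1 by deviating; Lab B loses 11 − 8 = 3. Product = 1·3 = 3.
At both Parquet: Lab A loses 3 − 2 = 1 by deviating; Lab B loses 12 − 1 = 11. Product = 1·11 = 11.
11 > 3, so both Parquet is risk-dominant. Lab B's payoff there is 12.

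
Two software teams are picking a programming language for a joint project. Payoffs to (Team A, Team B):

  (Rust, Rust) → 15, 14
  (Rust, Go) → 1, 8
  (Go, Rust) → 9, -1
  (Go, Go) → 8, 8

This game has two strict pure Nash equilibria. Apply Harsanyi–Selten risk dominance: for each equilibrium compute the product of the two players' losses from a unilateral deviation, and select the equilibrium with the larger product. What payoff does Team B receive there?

At both Rust: Team A loses 15 − 9 = 6 by deviating; Team B loses 14 − 8 = 6. Product = 6·6 = 36.
At both Go: Team A loses 8 − 1 = 7 by deviating; Team B loses 8 − (-1) = 9. Product = 7·9 = 63.
63 > 36, so both Go is risk-dominant. Team B's payoff there is 8.

8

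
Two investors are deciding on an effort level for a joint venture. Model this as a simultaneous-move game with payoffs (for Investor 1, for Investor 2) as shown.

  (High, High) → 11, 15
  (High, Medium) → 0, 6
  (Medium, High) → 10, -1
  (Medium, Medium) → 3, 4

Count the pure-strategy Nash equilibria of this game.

2

Both High: Investor 1 gets 11 (best alternative 10); Investor 2 gets 15 (best alternative 6). Neither deviates — NE.
Both Medium: Investor 1 gets 3 (best alternative 0); Investor 2 gets 4 (best alternative -1). Neither deviates — NE.
(High, Medium) is not a NE: Investor 1 would switch to Medium (3 > 0).
No other cell survives both best-response checks, so there are 2 pure NE.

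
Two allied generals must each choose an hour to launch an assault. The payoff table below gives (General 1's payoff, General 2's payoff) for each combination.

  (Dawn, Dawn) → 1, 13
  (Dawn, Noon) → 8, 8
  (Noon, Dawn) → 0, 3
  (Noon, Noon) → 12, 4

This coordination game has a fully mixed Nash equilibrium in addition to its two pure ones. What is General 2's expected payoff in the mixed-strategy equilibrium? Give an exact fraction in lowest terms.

14/3

General 1 mixes with probability p on Dawn, chosen so General 2 is indifferent: 13p + 3(1−p) = 8p + 4(1−p) gives p = 1/6.
General 2's expected payoff is 13·1/6 + 3·5/6 = 14/3.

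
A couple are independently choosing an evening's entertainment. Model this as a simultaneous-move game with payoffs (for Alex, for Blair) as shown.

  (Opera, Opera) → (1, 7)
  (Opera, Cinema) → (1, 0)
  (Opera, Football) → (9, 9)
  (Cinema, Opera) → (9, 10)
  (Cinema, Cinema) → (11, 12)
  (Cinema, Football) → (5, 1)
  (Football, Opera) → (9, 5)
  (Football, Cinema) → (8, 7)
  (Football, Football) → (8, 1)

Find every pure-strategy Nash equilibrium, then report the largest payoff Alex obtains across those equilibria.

11

(Opera, Football) is a pure NE (Alex: 9 ≥ 8; Blair: 9 ≥ 7). Alex gets 9.
Both Cinema is a pure NE (Alex: 11 ≥ 8; Blair: 12 ≥ 10). Alex gets 11.
Every other cell has a profitable deviation for at least one player. Highest of {9, 11} is 11.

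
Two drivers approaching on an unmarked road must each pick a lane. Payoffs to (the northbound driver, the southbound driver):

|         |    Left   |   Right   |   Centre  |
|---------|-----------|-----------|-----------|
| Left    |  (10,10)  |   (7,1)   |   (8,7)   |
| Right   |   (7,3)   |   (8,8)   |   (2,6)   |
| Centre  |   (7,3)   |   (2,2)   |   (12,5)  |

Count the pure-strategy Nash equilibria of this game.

Both Left: the northbound driver gets 10 (best alternative 7); the southbound driver gets 10 (best alternative 7). Neither deviates — NE.
Both Right: the northbound driver gets 8 (best alternative 7); the southbound driver gets 8 (best alternative 6). Neither deviates — NE.
Both Centre: the northbound driver gets 12 (best alternative 8); the southbound driver gets 5 (best alternative 3). Neither deviates — NE.
(Centre, Right) is not a NE: the northbound driver would switch to Right (8 > 2).
No other cell survives both best-response checks, so there are 3 pure NE.

3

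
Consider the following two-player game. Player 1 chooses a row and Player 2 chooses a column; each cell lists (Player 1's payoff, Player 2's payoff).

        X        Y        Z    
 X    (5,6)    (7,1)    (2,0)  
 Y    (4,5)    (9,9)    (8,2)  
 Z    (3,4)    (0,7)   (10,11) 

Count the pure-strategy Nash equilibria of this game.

Both X: Player 1 gets 5 (best alternative 4); Player 2 gets 6 (best alternative 1). Neither deviates — NE.
Both Y: Player 1 gets 9 (best alternative 7); Player 2 gets 9 (best alternative 5). Neither deviates — NE.
Both Z: Player 1 gets 10 (best alternative 8); Player 2 gets 11 (best alternative 7). Neither deviates — NE.
(Z, X) is not a NE: Player 1 would switch to X (5 > 3).
No other cell survives both best-response checks, so there are 3 pure NE.

3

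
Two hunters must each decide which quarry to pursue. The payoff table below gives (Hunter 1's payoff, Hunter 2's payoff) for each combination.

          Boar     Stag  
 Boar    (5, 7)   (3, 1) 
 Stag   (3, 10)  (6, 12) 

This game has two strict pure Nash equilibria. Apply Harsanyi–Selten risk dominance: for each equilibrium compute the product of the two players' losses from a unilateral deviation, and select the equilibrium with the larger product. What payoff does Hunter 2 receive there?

At both Boar: Hunter 1 loses 5 − 3 = 2 by deviating; Hunter 2 loses 7 − 1 = 6. Product = 2·6 = 12.
At both Stag: Hunter 1 loses 6 − 3 = 3 by deviating; Hunter 2 loses 12 − 10 = 2. Product = 3·2 = 6.
12 > 6, so both Boar is risk-dominant. Hunter 2's payoff there is 7.

7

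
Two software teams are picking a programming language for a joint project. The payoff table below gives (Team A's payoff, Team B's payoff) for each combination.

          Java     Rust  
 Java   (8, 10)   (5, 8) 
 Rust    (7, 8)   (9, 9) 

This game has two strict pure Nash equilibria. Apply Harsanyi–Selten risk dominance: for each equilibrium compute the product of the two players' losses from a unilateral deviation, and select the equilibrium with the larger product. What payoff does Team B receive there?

9

At both Java: Team A loses 8 − 7 = 1 by deviating; Team B loses 10 − 8 = 2. Product = 1·2 = 2.
At both Rust: Team A loses 9 − 5 = 4 by deviating; Team B loses 9 − 8 = 1. Product = 4·1 = 4.
4 > 2, so both Rust is risk-dominant. Team B's payoff there is 9.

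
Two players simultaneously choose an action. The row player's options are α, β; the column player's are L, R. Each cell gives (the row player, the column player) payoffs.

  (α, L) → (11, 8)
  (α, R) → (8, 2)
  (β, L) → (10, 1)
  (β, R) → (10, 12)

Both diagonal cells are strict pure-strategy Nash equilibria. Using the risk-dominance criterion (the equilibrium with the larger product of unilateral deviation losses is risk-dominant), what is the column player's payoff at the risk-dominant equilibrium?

At (α, L): the row player loses 11 − 10 = 1 by deviating; the column player loses 8 − 2 = 6. Product = 1·6 = 6.
At (β, R): the row player loses 10 − 8 = 2 by deviating; the column player loses 12 − 1 = 11. Product = 2·11 = 22.
22 > 6, so (β, R) is risk-dominant. The column player's payoff there is 12.

12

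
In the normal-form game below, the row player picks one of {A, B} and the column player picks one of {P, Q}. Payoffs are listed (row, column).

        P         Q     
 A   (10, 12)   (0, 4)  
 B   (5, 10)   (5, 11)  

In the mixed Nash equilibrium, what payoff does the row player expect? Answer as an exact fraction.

5

The column player mixes with probability q on P, chosen so the row player is indifferent: 10q + 0(1−q) = 5q + 5(1−q) gives q = 1/2.
The row player's expected payoff (from either row, since indifferent) is 10·1/2 + 0·1/2 = 5.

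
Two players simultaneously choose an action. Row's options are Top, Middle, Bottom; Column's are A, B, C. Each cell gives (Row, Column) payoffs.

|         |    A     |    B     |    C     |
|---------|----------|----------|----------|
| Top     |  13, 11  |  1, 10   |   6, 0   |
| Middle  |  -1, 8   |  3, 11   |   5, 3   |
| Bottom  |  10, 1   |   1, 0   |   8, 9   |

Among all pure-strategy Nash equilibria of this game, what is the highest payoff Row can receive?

(Top, A) is a pure NE (Row: 13 ≥ 10; Column: 11 ≥ 10). Row gets 13.
(Middle, B) is a pure NE (Row: 3 ≥ 1; Column: 11 ≥ 8). Row gets 3.
(Bottom, C) is a pure NE (Row: 8 ≥ 6; Column: 9 ≥ 1). Row gets 8.
Every other cell has a profitable deviation for at least one player. Highest of {13, 3, 8} is 13.

13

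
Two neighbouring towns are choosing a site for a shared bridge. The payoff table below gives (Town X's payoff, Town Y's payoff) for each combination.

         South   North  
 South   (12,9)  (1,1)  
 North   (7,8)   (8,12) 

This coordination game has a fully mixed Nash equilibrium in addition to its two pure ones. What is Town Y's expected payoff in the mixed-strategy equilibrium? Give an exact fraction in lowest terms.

25/3

Town X mixes with probability p on South, chosen so Town Y is indifferent: 9p + 8(1−p) = 1p + 12(1−p) gives p = 1/3.
Town Y's expected payoff is 9·1/3 + 8·2/3 = 25/3.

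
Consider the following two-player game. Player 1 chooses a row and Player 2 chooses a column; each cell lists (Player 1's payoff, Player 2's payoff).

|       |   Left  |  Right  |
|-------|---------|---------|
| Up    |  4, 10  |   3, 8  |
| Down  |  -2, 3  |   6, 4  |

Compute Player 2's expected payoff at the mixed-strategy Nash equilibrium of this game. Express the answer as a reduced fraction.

16/3

Player 1 mixes with probability p on Up, chosen so Player 2 is indifferent: 10p + 3(1−p) = 8p + 4(1−p) gives p = 1/3.
Player 2's expected payoff is 10·1/3 + 3·2/3 = 16/3.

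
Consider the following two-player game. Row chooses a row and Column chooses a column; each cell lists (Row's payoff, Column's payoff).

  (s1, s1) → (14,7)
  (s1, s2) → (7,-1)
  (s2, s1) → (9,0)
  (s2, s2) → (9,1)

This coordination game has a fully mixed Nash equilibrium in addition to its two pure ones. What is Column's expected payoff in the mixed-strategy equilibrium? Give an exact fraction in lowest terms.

7/9

Row mixes with probability p on s1, chosen so Column is indifferent: 7p + 0(1−p) = (-1)p + 1(1−p) gives p = 1/9.
Column's expected payoff is 7·1/9 + 0·8/9 = 7/9.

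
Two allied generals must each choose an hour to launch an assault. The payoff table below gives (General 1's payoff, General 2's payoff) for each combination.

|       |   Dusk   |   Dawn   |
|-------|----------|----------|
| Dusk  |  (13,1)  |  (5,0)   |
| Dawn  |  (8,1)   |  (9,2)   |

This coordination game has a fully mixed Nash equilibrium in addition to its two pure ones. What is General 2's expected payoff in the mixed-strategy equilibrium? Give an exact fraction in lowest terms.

1

General 1 mixes with probability p on Dusk, chosen so General 2 is indifferent: 1p + 1(1−p) = 0p + 2(1−p) gives p = 1/2.
General 2's expected payoff is 1·1/2 + 1·1/2 = 1.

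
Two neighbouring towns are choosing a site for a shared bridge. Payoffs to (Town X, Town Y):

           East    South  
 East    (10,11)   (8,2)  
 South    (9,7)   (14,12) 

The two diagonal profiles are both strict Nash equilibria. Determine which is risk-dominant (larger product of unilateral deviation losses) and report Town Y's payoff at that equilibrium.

12

At both East: Town X loses 10 − 9 = 1 by deviating; Town Y loses 11 − 2 = 9. Product = 1·9 = 9.
At both South: Town X loses 14 − 8 = 6 by deviating; Town Y loses 12 − 7 = 5. Product = 6·5 = 30.
30 > 9, so both South is risk-dominant. Town Y's payoff there is 12.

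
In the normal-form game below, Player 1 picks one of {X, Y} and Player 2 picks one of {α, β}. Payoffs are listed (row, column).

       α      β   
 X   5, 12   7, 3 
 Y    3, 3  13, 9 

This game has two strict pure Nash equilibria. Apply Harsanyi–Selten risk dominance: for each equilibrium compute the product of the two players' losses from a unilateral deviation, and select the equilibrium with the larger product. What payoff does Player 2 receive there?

At (X, α): Player 1 loses 5 − 3 = 2 by deviating; Player 2 loses 12 − 3 = 9. Product = 2·9 = 18.
At (Y, β): Player 1 loses 13 − 7 = 6 by deviating; Player 2 loses 9 − 3 = 6. Product = 6·6 = 36.
36 > 18, so (Y, β) is risk-dominant. Player 2's payoff there is 9.

9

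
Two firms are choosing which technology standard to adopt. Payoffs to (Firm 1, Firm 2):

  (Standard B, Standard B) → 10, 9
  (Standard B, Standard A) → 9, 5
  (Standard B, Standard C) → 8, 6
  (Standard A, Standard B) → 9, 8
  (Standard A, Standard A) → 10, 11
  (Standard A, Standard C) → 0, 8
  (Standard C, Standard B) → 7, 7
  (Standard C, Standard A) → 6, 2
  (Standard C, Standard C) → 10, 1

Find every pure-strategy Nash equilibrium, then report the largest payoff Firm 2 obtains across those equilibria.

11

Both Standard B is a pure NE (Firm 1: 10 ≥ 9; Firm 2: 9 ≥ 6). Firm 2 gets 9.
Both Standard A is a pure NE (Firm 1: 10 ≥ 9; Firm 2: 11 ≥ 8). Firm 2 gets 11.
Every other cell has a profitable deviation for at least one player. Highest of {9, 11} is 11.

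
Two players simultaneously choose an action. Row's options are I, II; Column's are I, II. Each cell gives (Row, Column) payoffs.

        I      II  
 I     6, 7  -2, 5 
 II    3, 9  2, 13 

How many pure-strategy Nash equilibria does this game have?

2

Both I: Row gets 6 (best alternative 3); Column gets 7 (best alternative 5). Neither deviates — NE.
Both II: Row gets 2 (best alternative -2); Column gets 13 (best alternative 9). Neither deviates — NE.
(I, II) is not a NE: Row would switch to II (2 > -2).
No other cell survives both best-response checks, so there are 2 pure NE.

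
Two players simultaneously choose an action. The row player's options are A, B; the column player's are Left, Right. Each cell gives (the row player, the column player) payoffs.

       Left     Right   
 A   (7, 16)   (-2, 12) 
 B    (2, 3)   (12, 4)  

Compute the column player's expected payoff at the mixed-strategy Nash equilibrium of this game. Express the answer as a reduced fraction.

28/5

The row player mixes with probability p on A, chosen so the column player is indifferent: 16p + 3(1−p) = 12p + 4(1−p) gives p = 1/5.
The column player's expected payoff is 16·1/5 + 3·4/5 = 28/5.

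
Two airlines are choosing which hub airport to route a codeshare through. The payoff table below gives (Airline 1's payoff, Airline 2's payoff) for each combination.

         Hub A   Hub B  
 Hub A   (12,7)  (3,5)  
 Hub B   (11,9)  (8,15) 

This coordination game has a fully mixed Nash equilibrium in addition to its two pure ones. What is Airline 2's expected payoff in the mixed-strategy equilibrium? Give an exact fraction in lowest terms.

15/2

Airline 1 mixes with probability p on Hub A, chosen so Airline 2 is indifferent: 7p + 9(1−p) = 5p + 15(1−p) gives p = 3/4.
Airline 2's expected payoff is 7·3/4 + 9·1/4 = 15/2.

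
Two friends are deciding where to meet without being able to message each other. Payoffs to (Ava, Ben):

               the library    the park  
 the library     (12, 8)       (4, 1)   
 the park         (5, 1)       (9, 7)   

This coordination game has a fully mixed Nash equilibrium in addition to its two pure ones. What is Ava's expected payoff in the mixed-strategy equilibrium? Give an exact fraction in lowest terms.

22/3

Ben mixes with probability q on the library, chosen so Ava is indifferent: 12q + 4(1−q) = 5q + 9(1−q) gives q = 5/12.
Ava's expected payoff (from either row, since indifferent) is 12·5/12 + 4·7/12 = 22/3.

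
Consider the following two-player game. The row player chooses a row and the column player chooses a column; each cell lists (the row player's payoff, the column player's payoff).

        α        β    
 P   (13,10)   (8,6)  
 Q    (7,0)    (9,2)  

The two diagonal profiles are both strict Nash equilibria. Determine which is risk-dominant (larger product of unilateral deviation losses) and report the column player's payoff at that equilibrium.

At (P, α): the row player loses 13 − 7 = 6 by deviating; the column player loses 10 − 6 = 4. Product = 6·4 = 24.
At (Q, β): the row player loses 9 − 8 = 1 by deviating; the column player loses 2 − 0 = 2. Product = 1·2 = 2.
24 > 2, so (P, α) is risk-dominant. The column player's payoff there is 10.

10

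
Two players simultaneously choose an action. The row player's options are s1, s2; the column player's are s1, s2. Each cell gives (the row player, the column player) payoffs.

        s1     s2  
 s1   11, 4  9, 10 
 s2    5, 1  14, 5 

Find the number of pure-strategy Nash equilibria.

1

Both s2: the row player gets 14 (best alternative 9); the column player gets 5 (best alternative 1). Neither deviates — NE.
Both s1 is not a NE: the column player would switch to s2 (10 > 4).
No other cell survives both best-response checks, so there is 1 pure NE.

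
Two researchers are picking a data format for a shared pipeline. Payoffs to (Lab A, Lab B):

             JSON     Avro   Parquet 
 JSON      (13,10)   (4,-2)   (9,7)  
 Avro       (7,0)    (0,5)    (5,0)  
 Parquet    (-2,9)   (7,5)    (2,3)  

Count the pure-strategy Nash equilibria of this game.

Both JSON: Lab A gets 13 (best alternative 7); Lab B gets 10 (best alternative 7). Neither deviates — NE.
Both Parquet is not a NE: Lab A would switch to JSON (9 > 2).
No other cell survives both best-response checks, so there is 1 pure NE.

1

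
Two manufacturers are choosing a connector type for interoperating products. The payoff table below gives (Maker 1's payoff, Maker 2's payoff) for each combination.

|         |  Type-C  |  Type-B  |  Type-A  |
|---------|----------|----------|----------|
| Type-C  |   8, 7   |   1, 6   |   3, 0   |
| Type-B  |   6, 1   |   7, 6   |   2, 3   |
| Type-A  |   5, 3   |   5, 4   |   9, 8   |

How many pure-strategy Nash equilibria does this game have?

3

Both Type-C: Maker 1 gets 8 (best alternative 6); Maker 2 gets 7 (best alternative 6). Neither deviates — NE.
Both Type-B: Maker 1 gets 7 (best alternative 5); Maker 2 gets 6 (best alternative 3). Neither deviates — NE.
Both Type-A: Maker 1 gets 9 (best alternative 3); Maker 2 gets 8 (best alternative 4). Neither deviates — NE.
(Type-C, Type-B) is not a NE: Maker 1 would switch to Type-B (7 > 1).
No other cell survives both best-response checks, so there are 3 pure NE.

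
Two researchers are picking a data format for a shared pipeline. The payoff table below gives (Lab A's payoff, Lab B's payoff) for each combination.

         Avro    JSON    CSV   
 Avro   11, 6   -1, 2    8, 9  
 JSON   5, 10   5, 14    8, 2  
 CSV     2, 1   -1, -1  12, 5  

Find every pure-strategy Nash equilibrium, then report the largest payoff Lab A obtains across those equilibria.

Both JSON is a pure NE (Lab A: 5 ≥ -1; Lab B: 14 ≥ 10). Lab A gets 5.
Both CSV is a pure NE (Lab A: 12 ≥ 8; Lab B: 5 ≥ 1). Lab A gets 12.
Every other cell has a profitable deviation for at least one player. Highest of {5, 12} is 12.

12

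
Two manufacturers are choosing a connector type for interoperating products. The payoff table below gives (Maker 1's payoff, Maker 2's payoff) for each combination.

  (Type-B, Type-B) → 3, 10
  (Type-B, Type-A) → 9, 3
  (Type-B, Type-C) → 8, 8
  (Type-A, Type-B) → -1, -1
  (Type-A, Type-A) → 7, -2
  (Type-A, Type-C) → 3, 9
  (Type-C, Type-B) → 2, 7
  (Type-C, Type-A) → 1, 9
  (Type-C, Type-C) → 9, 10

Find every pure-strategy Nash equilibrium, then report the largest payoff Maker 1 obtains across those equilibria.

Both Type-B is a pure NE (Maker 1: 3 ≥ 2; Maker 2: 10 ≥ 8). Maker 1 gets 3.
Both Type-C is a pure NE (Maker 1: 9 ≥ 8; Maker 2: 10 ≥ 9). Maker 1 gets 9.
Every other cell has a profitable deviation for at least one player. Highest of {3, 9} is 9.

9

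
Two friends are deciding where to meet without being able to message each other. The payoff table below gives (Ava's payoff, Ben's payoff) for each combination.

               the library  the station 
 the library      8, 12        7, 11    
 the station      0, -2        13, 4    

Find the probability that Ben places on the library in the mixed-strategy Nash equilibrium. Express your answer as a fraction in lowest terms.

3/7

Ben's mix q on the library must make Ava indifferent between the library and the station.
Ava's payoff from the library: 8q + 7(1−q). From the station: 0q + 13(1−q).
Set equal: 8q = 6(1−q) → q = 6/14 = 3/7.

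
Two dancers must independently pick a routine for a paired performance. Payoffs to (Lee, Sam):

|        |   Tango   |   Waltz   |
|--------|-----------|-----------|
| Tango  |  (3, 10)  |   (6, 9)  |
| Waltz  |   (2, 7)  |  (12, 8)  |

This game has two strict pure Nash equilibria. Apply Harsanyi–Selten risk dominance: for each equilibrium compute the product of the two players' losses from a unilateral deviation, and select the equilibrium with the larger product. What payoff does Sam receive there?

8

At both Tango: Lee loses 3 − 2 = 1 by deviating; Sam loses 10 − 9 = 1. Product = 1·1 = 1.
At both Waltz: Lee loses 12 − 6 = 6 by deviating; Sam loses 8 − 7 = 1. Product = 6·1 = 6.
6 > 1, so both Waltz is risk-dominant. Sam's payoff there is 8.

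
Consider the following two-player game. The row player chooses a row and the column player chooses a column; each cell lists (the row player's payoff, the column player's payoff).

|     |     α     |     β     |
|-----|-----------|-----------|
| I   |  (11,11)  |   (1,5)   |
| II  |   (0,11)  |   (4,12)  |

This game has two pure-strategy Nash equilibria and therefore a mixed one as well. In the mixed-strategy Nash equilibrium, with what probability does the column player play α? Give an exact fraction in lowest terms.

3/14

The column player's mix q on α must make the row player indifferent between I and II.
The row player's payoff from I: 11q + 1(1−q). From II: 0q + 4(1−q).
Set equal: 11q = 3(1−q) → q = 3/14.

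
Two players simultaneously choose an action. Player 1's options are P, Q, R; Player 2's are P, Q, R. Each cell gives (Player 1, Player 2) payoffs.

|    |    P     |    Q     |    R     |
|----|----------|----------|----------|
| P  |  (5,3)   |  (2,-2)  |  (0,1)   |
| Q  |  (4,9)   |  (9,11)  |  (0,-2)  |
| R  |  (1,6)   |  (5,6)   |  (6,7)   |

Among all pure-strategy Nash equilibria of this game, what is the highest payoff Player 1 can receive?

Both P is a pure NE (Player 1: 5 ≥ 4; Player 2: 3 ≥ 1). Player 1 gets 5.
Both Q is a pure NE (Player 1: 9 ≥ 5; Player 2: 11 ≥ 9). Player 1 gets 9.
Both R is a pure NE (Player 1: 6 ≥ 0; Player 2: 7 ≥ 6). Player 1 gets 6.
Every other cell has a profitable deviation for at least one player. Highest of {5, 9, 6} is 9.

9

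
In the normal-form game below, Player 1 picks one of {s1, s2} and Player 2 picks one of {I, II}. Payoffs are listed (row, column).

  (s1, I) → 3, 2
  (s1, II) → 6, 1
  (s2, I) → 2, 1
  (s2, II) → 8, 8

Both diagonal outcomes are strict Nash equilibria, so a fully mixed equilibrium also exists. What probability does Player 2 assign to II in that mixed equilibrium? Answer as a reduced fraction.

Player 2's mix q on I must make Player 1 indifferent between s1 and s2.
Player 1's payoff from s1: 3q + 6(1−q). From s2: 2q + 8(1−q).
Set equal: 1q = 2(1−q) → q = 2/3.
Probability on II is 1 − 2/3 = 1/3.

1/3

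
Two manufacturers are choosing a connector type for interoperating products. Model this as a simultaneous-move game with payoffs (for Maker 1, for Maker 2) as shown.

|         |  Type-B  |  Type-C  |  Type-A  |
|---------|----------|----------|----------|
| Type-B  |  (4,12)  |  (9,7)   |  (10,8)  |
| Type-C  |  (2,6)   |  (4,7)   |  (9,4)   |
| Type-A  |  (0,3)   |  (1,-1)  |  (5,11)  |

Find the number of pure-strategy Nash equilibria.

Both Type-B: Maker 1 gets 4 (best alternative 2); Maker 2 gets 12 (best alternative 8). Neither deviates — NE.
Both Type-C is not a NE: Maker 1 would switch to Type-B (9 > 4).
No other cell survives both best-response checks, so there is 1 pure NE.

1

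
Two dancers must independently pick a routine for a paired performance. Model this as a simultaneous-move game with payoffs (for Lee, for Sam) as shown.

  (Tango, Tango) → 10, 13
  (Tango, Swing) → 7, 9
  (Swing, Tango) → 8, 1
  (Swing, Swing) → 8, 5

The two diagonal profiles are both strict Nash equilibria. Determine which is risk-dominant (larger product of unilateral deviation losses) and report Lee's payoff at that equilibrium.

10

At both Tango: Lee loses 10 − 8 = 2 by deviating; Sam loses 13 − 9 = 4. Product = 2·4 = 8.
At both Swing: Lee loses 8 − 7 = 1 by deviating; Sam loses 5 − 1 = 4. Product = 1·4 = 4.
8 > 4, so both Tango is risk-dominant. Lee's payoff there is 10.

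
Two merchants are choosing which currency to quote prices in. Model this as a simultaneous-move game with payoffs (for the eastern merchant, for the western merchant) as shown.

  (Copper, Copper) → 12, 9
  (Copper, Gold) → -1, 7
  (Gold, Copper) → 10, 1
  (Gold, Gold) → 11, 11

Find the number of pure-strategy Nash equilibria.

2

Both Copper: the eastern merchant gets 12 (best alternative 10); the western merchant gets 9 (best alternative 7). Neither deviates — NE.
Both Gold: the eastern merchant gets 11 (best alternative -1); the western merchant gets 11 (best alternative 1). Neither deviates — NE.
(Copper, Gold) is not a NE: the eastern merchant would switch to Gold (11 > -1).
No other cell survives both best-response checks, so there are 2 pure NE.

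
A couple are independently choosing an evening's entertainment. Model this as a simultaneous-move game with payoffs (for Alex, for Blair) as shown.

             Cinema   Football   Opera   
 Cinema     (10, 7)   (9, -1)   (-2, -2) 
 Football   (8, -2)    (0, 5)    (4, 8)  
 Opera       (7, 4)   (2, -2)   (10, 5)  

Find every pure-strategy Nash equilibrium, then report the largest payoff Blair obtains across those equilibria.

7

Both Cinema is a pure NE (Alex: 10 ≥ 8; Blair: 7 ≥ -1). Blair gets 7.
Both Opera is a pure NE (Alex: 10 ≥ 4; Blair: 5 ≥ 4). Blair gets 5.
Every other cell has a profitable deviation for at least one player. Highest of {7, 5} is 7.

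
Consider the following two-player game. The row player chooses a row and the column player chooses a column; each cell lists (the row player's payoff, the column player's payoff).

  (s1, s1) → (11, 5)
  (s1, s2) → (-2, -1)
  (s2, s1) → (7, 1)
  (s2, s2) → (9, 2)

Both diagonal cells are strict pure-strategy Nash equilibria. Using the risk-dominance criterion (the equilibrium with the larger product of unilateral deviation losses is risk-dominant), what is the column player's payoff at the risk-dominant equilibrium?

5

At both s1: the row player loses 11 − 7 = 4 by deviating; the column player loses 5 − (-1) = 6. Product = 4·6 = 24.
At both s2: the row player loses 9 − (-2) = 11 by deviating; the column player loses 2 − 1 = 1. Product = 11·1 = 11.
24 > 11, so both s1 is risk-dominant. The column player's payoff there is 5.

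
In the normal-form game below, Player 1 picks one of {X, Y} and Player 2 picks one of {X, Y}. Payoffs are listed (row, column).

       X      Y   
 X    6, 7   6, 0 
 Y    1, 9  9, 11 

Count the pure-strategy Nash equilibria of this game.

Both X: Player 1 gets 6 (best alternative 1); Player 2 gets 7 (best alternative 0). Neither deviates — NE.
Both Y: Player 1 gets 9 (best alternative 6); Player 2 gets 11 (best alternative 9). Neither deviates — NE.
(X, Y) is not a NE: Player 1 would switch to Y (9 > 6).
No other cell survives both best-response checks, so there are 2 pure NE.

2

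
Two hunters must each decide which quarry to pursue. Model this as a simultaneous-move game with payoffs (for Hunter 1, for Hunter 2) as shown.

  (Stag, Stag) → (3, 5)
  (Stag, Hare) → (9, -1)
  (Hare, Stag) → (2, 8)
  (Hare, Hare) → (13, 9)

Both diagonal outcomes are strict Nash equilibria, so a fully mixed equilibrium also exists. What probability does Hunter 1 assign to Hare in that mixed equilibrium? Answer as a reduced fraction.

6/7

Hunter 1's mix p on Stag must make Hunter 2 indifferent between Stag and Hare.
Hunter 2's payoff from Stag: 5p + 8(1−p). From Hare: (-1)p + 9(1−p).
Set equal: 6p = 1(1−p) → p = 1/7.
Probability on Hare is 1 − 1/7 = 6/7.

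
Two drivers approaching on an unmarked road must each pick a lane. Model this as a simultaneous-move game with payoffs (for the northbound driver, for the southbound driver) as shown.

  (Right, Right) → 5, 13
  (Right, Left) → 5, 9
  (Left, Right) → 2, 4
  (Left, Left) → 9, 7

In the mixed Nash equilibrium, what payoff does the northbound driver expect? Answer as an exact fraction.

5

The southbound driver mixes with probability q on Right, chosen so the northbound driver is indifferent: 5q + 5(1−q) = 2q + 9(1−q) gives q = 4/7.
The northbound driver's expected payoff (from either row, since indifferent) is 5·4/7 + 5·3/7 = 5.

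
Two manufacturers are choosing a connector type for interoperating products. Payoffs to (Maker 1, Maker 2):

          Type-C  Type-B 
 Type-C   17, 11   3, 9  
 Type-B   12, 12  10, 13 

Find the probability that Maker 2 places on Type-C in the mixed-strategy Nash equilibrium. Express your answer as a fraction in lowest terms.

Maker 2's mix q on Type-C must make Maker 1 indifferent between Type-C and Type-B.
Maker 1's payoff from Type-C: 17q + 3(1−q). From Type-B: 12q + 10(1−q).
Set equal: 5q = 7(1−q) → q = 7/12.

7/12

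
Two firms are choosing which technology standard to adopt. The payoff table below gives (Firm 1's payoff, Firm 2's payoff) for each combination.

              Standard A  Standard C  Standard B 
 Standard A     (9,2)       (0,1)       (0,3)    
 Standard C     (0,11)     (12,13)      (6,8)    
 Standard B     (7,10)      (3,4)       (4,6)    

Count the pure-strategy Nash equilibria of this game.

Both Standard C: Firm 1 gets 12 (best alternative 3); Firm 2 gets 13 (best alternative 11). Neither deviates — NE.
Both Standard A is not a NE: Firm 2 would switch to Standard B (3 > 2).
No other cell survives both best-response checks, so there is 1 pure NE.

1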